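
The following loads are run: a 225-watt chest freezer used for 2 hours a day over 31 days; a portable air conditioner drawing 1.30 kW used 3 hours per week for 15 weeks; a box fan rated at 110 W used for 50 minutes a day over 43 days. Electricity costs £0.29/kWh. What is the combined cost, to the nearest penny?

chest freezer: Runtime = 2 h/day × 31 days = 62 h
chest freezer: 0.225 kW × 62 h = 13.95 kWh
portable air conditioner: Runtime = 3 h/week × 15 weeks = 45 h
portable air conditioner: 1.3 kW × 45 h = 58.5 kWh
box fan: Runtime = 50 min × 43 = 2150 min = 35.833333… h
box fan: 0.11 kW × 35.833333… h = 3.941666… kWh
Total energy = 76.391666… kWh
Cost = 76.391666… × £0.29 = £22.15

£22.15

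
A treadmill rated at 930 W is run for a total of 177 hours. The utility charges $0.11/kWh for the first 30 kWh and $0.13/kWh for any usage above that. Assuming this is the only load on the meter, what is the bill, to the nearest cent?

Energy = 0.93 kW × 177 h = 164.61 kWh
Tier 1 (0–30 kWh): 30 × $0.11 = $3.3
Above 30 kWh: 134.61 × $0.13 = $17.4993
Bill = $20.80

$20.80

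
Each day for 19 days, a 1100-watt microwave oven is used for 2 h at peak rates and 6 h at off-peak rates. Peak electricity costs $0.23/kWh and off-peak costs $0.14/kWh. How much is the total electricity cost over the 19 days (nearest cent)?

Peak energy = 1.1 kW × 2 h × 19 = 41.8 kWh
Off-peak energy = 1.1 kW × 6 h × 19 = 125.4 kWh
Cost = 41.8 × $0.23 + 125.4 × $0.14 = $9.614 + $17.556 = $27.17

$27.17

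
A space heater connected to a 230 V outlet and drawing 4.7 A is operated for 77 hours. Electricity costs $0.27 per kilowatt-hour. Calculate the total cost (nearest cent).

$22.47

Power = 4.7 A × 230 V = 1081 W = 1.081 kW
Energy = 1.081 kW × 77 h = 83.237 kWh
Cost = 83.237 kWh × $0.27/kWh = $22.47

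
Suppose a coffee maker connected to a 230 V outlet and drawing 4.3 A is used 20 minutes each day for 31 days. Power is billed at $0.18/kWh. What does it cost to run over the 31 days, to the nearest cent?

Power = 4.3 A × 230 V = 989 W = 0.989 kW
Runtime = 20 min × 31 = 620 min = 10.333333… h
Energy = 0.989 kW × 10.333333… h = 10.219666… kWh
Cost = 10.219666… kWh × $0.18/kWh = $1.84

$1.84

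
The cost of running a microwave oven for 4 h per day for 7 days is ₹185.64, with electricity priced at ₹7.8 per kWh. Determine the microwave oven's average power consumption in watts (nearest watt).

850 W

Energy = ₹185.64 ÷ ₹7.8/kWh = 23.8 kWh
Runtime = 4 h/day × 7 days = 28 h
Power = 23.8 kWh ÷ 28 h = 0.85 kW = 850 W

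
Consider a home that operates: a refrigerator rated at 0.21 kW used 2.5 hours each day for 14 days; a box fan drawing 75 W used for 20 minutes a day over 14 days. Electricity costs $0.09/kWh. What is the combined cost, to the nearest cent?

$0.69

refrigerator: Runtime = 2.5 h/day × 14 days = 35 h
refrigerator: 0.21 kW × 35 h = 7.35 kWh
box fan: Runtime = 20 min × 14 = 280 min = 4.666666… h
box fan: 0.075 kW × 4.666666… h = 0.35 kWh
Total energy = 7.7 kWh
Cost = 7.7 × $0.09 = $0.69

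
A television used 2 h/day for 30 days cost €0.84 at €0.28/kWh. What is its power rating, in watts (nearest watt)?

Energy = €0.84 ÷ €0.28/kWh = 3 kWh
Runtime = 2 h/day × 30 days = 60 h
Power = 3 kWh ÷ 60 h = 0.05 kW = 50 W

50 W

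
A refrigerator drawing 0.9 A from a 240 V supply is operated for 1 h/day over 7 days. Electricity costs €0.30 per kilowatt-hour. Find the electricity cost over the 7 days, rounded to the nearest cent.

€0.45

Power = 0.9 A × 240 V = 216 W = 0.216 kW
Runtime = 1 h/day × 7 days = 7 h
Energy = 0.216 kW × 7 h = 1.512 kWh
Cost = 1.512 kWh × €0.30/kWh = €0.45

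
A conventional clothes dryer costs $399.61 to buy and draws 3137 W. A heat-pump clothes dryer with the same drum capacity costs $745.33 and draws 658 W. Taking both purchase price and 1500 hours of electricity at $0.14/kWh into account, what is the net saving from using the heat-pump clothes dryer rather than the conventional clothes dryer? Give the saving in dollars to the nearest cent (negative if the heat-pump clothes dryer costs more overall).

$174.87

conventional clothes dryer: $399.61 + (3137/1000) kW × 1500 h × $0.14 = $399.61 + $658.77 = $1058.38
heat-pump clothes dryer: $745.33 + (658/1000) kW × 1500 h × $0.14 = $745.33 + $138.18 = $883.51
Saving = $1058.38 − $883.51 = $174.87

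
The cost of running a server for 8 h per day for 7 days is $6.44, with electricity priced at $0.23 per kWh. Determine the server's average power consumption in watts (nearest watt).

500 W

Energy = $6.44 ÷ $0.23/kWh = 28 kWh
Runtime = 8 h/day × 7 days = 56 h
Power = 28 kWh ÷ 56 h = 0.5 kW = 500 W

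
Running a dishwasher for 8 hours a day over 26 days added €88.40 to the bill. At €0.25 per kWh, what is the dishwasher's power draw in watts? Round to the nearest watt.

Energy = €88.40 ÷ €0.25/kWh = 353.6 kWh
Runtime = 8 h/day × 26 days = 208 h
Power = 353.6 kWh ÷ 208 h = 1.7 kW = 1700 W

1700 W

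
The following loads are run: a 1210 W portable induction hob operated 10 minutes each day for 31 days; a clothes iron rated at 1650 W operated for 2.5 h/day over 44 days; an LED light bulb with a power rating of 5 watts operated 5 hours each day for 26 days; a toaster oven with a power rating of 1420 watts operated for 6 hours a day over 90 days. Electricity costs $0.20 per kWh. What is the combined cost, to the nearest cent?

$191.04

portable induction hob: Runtime = 10 min × 31 = 310 min = 5.166666… h
portable induction hob: 1.21 kW × 5.166666… h = 6.251666… kWh
clothes iron: Runtime = 2.5 h/day × 44 days = 110 h
clothes iron: 1.65 kW × 110 h = 181.5 kWh
LED light bulb: Runtime = 5 h/day × 26 days = 130 h
LED light bulb: 0.005 kW × 130 h = 0.65 kWh
toaster oven: Runtime = 6 h/day × 90 days = 540 h
toaster oven: 1.42 kW × 540 h = 766.8 kWh
Total energy = 955.201666… kWh
Cost = 955.201666… × $0.20 = $191.04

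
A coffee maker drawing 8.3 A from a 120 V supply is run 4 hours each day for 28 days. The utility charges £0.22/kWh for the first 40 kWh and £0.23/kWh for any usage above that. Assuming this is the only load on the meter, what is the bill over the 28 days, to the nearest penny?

Power = 8.3 A × 120 V = 996 W = 0.996 kW
Runtime = 4 h/day × 28 days = 112 h
Energy = 0.996 kW × 112 h = 111.552 kWh
Tier 1 (0–40 kWh): 40 × £0.22 = £8.8
Above 40 kWh: 71.552 × £0.23 = £16.45696
Bill = £25.26

£25.26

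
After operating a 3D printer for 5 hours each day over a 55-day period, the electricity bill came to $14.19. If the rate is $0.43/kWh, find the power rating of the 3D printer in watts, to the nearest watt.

Energy = $14.19 ÷ $0.43/kWh = 33 kWh
Runtime = 5 h/day × 55 days = 275 h
Power = 33 kWh ÷ 275 h = 0.12 kW = 120 W

120 W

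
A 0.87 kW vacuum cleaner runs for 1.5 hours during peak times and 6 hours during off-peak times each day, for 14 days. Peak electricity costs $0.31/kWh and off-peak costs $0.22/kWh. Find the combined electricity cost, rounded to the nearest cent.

$21.74

Peak energy = 0.87 kW × 1.5 h × 14 = 18.27 kWh
Off-peak energy = 0.87 kW × 6 h × 14 = 73.08 kWh
Cost = 18.27 × $0.31 + 73.08 × $0.22 = $5.6637 + $16.0776 = $21.74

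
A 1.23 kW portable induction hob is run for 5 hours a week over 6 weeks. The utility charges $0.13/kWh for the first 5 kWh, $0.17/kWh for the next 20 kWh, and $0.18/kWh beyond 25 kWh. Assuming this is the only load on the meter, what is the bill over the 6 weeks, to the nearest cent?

$6.19

Runtime = 5 h/week × 6 weeks = 30 h
Energy = 1.23 kW × 30 h = 36.9 kWh
Tier 1 (0–5 kWh): 5 × $0.13 = $0.65
Tier 2 (5–25 kWh): 20 × $0.17 = $3.4
Above 25 kWh: 11.9 × $0.18 = $2.142
Bill = $6.19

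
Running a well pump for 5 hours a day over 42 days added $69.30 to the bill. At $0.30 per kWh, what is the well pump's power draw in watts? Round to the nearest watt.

1100 W

Energy = $69.30 ÷ $0.30/kWh = 231 kWh
Runtime = 5 h/day × 42 days = 210 h
Power = 231 kWh ÷ 210 h = 1.1 kW = 1100 W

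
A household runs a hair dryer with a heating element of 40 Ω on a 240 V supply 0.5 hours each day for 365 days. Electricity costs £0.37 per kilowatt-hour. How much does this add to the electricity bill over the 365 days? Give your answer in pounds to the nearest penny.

Power = V²/R = 240²/40 = 1440 W = 1.44 kW
Runtime = 0.5 h/day × 365 days = 182.5 h
Energy = 1.44 kW × 182.5 h = 262.8 kWh
Cost = 262.8 kWh × £0.37/kWh = £97.24

£97.24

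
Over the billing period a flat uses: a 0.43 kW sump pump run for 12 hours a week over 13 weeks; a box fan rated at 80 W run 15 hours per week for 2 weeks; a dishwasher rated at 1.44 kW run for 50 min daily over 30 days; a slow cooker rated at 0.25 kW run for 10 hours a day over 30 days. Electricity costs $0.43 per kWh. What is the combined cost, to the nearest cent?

sump pump: Runtime = 12 h/week × 13 weeks = 156 h
sump pump: 0.43 kW × 156 h = 67.08 kWh
box fan: Runtime = 15 h/week × 2 weeks = 30 h
box fan: 0.08 kW × 30 h = 2.4 kWh
dishwasher: Runtime = 50 min × 30 = 1500 min = 25 h
dishwasher: 1.44 kW × 25 h = 36 kWh
slow cooker: Runtime = 10 h/day × 30 days = 300 h
slow cooker: 0.25 kW × 300 h = 75 kWh
Total energy = 180.48 kWh
Cost = 180.48 × $0.43 = $77.61

$77.61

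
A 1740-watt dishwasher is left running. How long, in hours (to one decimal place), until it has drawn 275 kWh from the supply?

158.0 h

Hours = 275 kWh ÷ 1.74 kW = 158.0 h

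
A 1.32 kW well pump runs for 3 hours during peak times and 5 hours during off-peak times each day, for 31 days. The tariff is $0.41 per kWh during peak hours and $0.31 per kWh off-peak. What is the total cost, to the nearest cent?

$113.76

Peak energy = 1.32 kW × 3 h × 31 = 122.76 kWh
Off-peak energy = 1.32 kW × 5 h × 31 = 204.6 kWh
Cost = 122.76 × $0.41 + 204.6 × $0.31 = $50.3316 + $63.426 = $113.76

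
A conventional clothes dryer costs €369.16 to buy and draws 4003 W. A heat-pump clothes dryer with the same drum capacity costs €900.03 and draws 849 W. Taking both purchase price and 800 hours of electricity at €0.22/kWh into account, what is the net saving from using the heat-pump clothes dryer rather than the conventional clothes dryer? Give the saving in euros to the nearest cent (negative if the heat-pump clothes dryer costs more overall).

€24.23

conventional clothes dryer: €369.16 + (4003/1000) kW × 800 h × €0.22 = €369.16 + €704.528 = €1073.688
heat-pump clothes dryer: €900.03 + (849/1000) kW × 800 h × €0.22 = €900.03 + €149.424 = €1049.454
Saving = €1073.688 − €1049.454 = €24.234 → €24.23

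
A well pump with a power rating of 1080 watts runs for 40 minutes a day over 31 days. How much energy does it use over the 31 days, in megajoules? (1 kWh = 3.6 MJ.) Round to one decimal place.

80.4 MJ

Runtime = 40 min × 31 = 1240 min = 20.666666… h
Energy = 1.08 kW × 20.666666… h = 22.32 kWh
= 22.32 × 3.6 MJ = 80.4 MJ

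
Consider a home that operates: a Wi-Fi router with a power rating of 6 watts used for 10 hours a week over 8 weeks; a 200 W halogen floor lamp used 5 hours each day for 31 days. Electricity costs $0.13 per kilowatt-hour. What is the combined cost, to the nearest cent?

$4.09

Wi-Fi router: Runtime = 10 h/week × 8 weeks = 80 h
Wi-Fi router: 0.006 kW × 80 h = 0.48 kWh
halogen floor lamp: Runtime = 5 h/day × 31 days = 155 h
halogen floor lamp: 0.2 kW × 155 h = 31 kWh
Total energy = 31.48 kWh
Cost = 31.48 × $0.13 = $4.09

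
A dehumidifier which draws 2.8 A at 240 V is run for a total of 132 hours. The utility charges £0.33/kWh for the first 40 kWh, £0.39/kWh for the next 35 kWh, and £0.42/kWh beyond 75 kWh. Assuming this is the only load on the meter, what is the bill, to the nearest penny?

Power = 2.8 A × 240 V = 672 W = 0.672 kW
Energy = 0.672 kW × 132 h = 88.704 kWh
Tier 1 (0–40 kWh): 40 × £0.33 = £13.2
Tier 2 (40–75 kWh): 35 × £0.39 = £13.65
Above 75 kWh: 13.704 × £0.42 = £5.75568
Bill = £32.61

£32.61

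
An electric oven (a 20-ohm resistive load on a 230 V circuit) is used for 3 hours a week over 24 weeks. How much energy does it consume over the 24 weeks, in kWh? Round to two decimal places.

Power = V²/R = 230²/20 = 2645 W = 2.645 kW
Runtime = 3 h/week × 24 weeks = 72 h
Energy = 2.645 kW × 72 h = 190.44 kWh

190.44 kWh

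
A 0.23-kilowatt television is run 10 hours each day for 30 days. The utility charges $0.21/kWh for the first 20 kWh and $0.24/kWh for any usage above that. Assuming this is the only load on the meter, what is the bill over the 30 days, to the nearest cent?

Runtime = 10 h/day × 30 days = 300 h
Energy = 0.23 kW × 300 h = 69 kWh
Tier 1 (0–20 kWh): 20 × $0.21 = $4.2
Above 20 kWh: 49 × $0.24 = $11.76
Bill = $15.96

$15.96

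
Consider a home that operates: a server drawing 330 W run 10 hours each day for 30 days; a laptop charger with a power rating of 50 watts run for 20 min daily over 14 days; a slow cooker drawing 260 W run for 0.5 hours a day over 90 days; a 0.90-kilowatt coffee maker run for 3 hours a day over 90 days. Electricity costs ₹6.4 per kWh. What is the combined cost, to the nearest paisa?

server: Runtime = 10 h/day × 30 days = 300 h
server: 0.33 kW × 300 h = 99 kWh
laptop charger: Runtime = 20 min × 14 = 280 min = 4.666666… h
laptop charger: 0.05 kW × 4.666666… h = 0.233333… kWh
slow cooker: Runtime = 0.5 h/day × 90 days = 45 h
slow cooker: 0.26 kW × 45 h = 11.7 kWh
coffee maker: Runtime = 3 h/day × 90 days = 270 h
coffee maker: 0.9 kW × 270 h = 243 kWh
Total energy = 353.933333… kWh
Cost = 353.933333… × ₹6.4 = ₹2265.17

₹2265.17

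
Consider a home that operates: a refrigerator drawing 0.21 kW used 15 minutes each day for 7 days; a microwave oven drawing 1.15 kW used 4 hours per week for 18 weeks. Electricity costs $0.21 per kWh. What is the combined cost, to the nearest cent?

refrigerator: Runtime = 15 min × 7 = 105 min = 1.75 h
refrigerator: 0.21 kW × 1.75 h = 0.3675 kWh
microwave oven: Runtime = 4 h/week × 18 weeks = 72 h
microwave oven: 1.15 kW × 72 h = 82.8 kWh
Total energy = 83.1675 kWh
Cost = 83.1675 × $0.21 = $17.47

$17.47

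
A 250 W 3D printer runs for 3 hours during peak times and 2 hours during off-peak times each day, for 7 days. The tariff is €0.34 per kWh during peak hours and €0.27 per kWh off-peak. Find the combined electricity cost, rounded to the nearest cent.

€2.73

Peak energy = 0.25 kW × 3 h × 7 = 5.25 kWh
Off-peak energy = 0.25 kW × 2 h × 7 = 3.5 kWh
Cost = 5.25 × €0.34 + 3.5 × €0.27 = €1.785 + €0.945 = €2.73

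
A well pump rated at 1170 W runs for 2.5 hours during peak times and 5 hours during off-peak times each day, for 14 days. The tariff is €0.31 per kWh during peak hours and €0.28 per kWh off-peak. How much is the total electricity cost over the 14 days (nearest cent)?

Peak energy = 1.17 kW × 2.5 h × 14 = 40.95 kWh
Off-peak energy = 1.17 kW × 5 h × 14 = 81.9 kWh
Cost = 40.95 × €0.31 + 81.9 × €0.28 = €12.6945 + €22.932 = €35.63

€35.63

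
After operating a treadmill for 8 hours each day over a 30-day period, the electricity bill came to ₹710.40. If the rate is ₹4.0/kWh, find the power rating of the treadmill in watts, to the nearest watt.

Energy = ₹710.40 ÷ ₹4.0/kWh = 177.6 kWh
Runtime = 8 h/day × 30 days = 240 h
Power = 177.6 kWh ÷ 240 h = 0.74 kW = 740 W

740 W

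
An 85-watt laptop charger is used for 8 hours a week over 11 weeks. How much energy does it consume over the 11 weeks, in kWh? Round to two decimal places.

Runtime = 8 h/week × 11 weeks = 88 h
Energy = 0.085 kW × 88 h = 7.48 kWh

7.48 kWh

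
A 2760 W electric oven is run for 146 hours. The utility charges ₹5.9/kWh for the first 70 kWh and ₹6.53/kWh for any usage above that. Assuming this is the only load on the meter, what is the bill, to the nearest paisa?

₹2587.23

Energy = 2.76 kW × 146 h = 402.96 kWh
Tier 1 (0–70 kWh): 70 × ₹5.9 = ₹413
Above 70 kWh: 332.96 × ₹6.53 = ₹2174.2288
Bill = ₹2587.23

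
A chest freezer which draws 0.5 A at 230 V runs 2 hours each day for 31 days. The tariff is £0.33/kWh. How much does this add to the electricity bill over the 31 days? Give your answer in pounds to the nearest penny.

£2.35

Power = 0.5 A × 230 V = 115 W = 0.115 kW
Runtime = 2 h/day × 31 days = 62 h
Energy = 0.115 kW × 62 h = 7.13 kWh
Cost = 7.13 kWh × £0.33/kWh = £2.35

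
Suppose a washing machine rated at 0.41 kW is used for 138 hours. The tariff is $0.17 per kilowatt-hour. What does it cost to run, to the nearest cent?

$9.62

Energy = 0.41 kW × 138 h = 56.58 kWh
Cost = 56.58 kWh × $0.17/kWh = $9.62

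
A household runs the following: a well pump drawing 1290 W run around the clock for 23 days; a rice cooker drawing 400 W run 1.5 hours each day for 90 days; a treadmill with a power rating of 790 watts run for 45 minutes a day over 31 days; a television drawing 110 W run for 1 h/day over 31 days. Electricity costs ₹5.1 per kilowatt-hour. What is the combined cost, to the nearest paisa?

well pump: Runtime = 24 h × 23 = 552 h
well pump: 1.29 kW × 552 h = 712.08 kWh
rice cooker: Runtime = 1.5 h/day × 90 days = 135 h
rice cooker: 0.4 kW × 135 h = 54 kWh
treadmill: Runtime = 45 min × 31 = 1395 min = 23.25 h
treadmill: 0.79 kW × 23.25 h = 18.3675 kWh
television: Runtime = 1 h/day × 31 days = 31 h
television: 0.11 kW × 31 h = 3.41 kWh
Total energy = 787.8575 kWh
Cost = 787.8575 × ₹5.1 = ₹4018.07

₹4018.07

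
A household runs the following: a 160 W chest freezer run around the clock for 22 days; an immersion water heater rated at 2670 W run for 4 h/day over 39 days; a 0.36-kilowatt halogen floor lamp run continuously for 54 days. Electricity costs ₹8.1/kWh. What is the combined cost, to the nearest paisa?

chest freezer: Runtime = 24 h × 22 = 528 h
chest freezer: 0.16 kW × 528 h = 84.48 kWh
immersion water heater: Runtime = 4 h/day × 39 days = 156 h
immersion water heater: 2.67 kW × 156 h = 416.52 kWh
halogen floor lamp: Runtime = 24 h × 54 = 1296 h
halogen floor lamp: 0.36 kW × 1296 h = 466.56 kWh
Total energy = 967.56 kWh
Cost = 967.56 × ₹8.1 = ₹7837.24

₹7837.24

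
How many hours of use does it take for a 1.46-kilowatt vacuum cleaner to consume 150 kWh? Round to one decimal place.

102.7 h

Hours = 150 kWh ÷ 1.46 kW = 102.7 h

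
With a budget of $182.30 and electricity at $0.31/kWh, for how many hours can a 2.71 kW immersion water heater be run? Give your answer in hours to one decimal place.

Energy available = $182.30 ÷ $0.31/kWh = 588.0645 kWh
Hours = 588.0645 kWh ÷ 2.71 kW = 217.0 h

217.0 h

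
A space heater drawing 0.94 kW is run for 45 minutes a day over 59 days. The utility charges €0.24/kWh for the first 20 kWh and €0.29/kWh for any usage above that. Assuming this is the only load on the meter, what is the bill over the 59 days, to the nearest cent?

€11.06

Runtime = 45 min × 59 = 2655 min = 44.25 h
Energy = 0.94 kW × 44.25 h = 41.595 kWh
Tier 1 (0–20 kWh): 20 × €0.24 = €4.8
Above 20 kWh: 21.595 × €0.29 = €6.26255
Bill = €11.06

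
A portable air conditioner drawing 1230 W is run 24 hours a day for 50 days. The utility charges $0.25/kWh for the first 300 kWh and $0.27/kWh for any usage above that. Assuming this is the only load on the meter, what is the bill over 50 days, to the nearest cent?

Runtime = 24 h × 50 = 1200 h
Energy = 1.23 kW × 1200 h = 1476 kWh
Tier 1 (0–300 kWh): 300 × $0.25 = $75
Above 300 kWh: 1176 × $0.27 = $317.52
Bill = $392.52

$392.52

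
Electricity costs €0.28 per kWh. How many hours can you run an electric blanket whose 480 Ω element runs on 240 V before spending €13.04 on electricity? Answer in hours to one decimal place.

Power = V²/R = 240²/480 = 120 W = 0.12 kW
Energy available = €13.04 ÷ €0.28/kWh = 46.5714 kWh
Hours = 46.5714 kWh ÷ 0.12 kW = 388.1 h

388.1 h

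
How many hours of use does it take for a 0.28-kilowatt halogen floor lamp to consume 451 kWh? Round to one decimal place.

1610.7 h

Hours = 451 kWh ÷ 0.28 kW = 1610.7 h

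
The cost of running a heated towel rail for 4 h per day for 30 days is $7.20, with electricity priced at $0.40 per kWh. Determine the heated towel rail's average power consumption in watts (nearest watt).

150 W

Energy = $7.20 ÷ $0.40/kWh = 18 kWh
Runtime = 4 h/day × 30 days = 120 h
Power = 18 kWh ÷ 120 h = 0.15 kW = 150 W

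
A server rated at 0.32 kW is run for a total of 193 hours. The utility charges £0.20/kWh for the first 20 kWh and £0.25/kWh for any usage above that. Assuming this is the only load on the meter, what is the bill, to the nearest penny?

Energy = 0.32 kW × 193 h = 61.76 kWh
Tier 1 (0–20 kWh): 20 × £0.20 = £4
Above 20 kWh: 41.76 × £0.25 = £10.44
Bill = £14.44

£14.44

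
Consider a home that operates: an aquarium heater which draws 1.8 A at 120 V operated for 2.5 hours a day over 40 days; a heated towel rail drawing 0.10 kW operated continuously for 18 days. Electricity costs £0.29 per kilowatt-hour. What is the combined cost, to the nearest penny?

£18.79

aquarium heater: Power = 1.8 A × 120 V = 216 W = 0.216 kW
aquarium heater: Runtime = 2.5 h/day × 40 days = 100 h
aquarium heater: 0.216 kW × 100 h = 21.6 kWh
heated towel rail: Runtime = 24 h × 18 = 432 h
heated towel rail: 0.1 kW × 432 h = 43.2 kWh
Total energy = 64.8 kWh
Cost = 64.8 × £0.29 = £18.79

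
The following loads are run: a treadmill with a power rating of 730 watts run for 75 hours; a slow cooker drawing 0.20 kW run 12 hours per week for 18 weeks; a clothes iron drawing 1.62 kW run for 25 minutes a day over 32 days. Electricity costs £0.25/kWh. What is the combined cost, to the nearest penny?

treadmill: 0.73 kW × 75 h = 54.75 kWh
slow cooker: Runtime = 12 h/week × 18 weeks = 216 h
slow cooker: 0.2 kW × 216 h = 43.2 kWh
clothes iron: Runtime = 25 min × 32 = 800 min = 13.333333… h
clothes iron: 1.62 kW × 13.333333… h = 21.6 kWh
Total energy = 119.55 kWh
Cost = 119.55 × £0.25 = £29.89

£29.89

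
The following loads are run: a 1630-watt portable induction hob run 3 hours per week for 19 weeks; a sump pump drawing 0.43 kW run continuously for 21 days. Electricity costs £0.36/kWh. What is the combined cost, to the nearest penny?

£111.47

portable induction hob: Runtime = 3 h/week × 19 weeks = 57 h
portable induction hob: 1.63 kW × 57 h = 92.91 kWh
sump pump: Runtime = 24 h × 21 = 504 h
sump pump: 0.43 kW × 504 h = 216.72 kWh
Total energy = 309.63 kWh
Cost = 309.63 × £0.36 = £111.47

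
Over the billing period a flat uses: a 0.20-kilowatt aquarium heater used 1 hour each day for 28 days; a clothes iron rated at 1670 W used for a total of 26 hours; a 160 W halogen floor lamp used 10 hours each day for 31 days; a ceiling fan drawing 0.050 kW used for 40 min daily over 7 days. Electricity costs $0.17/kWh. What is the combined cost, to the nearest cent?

aquarium heater: Runtime = 1 h/day × 28 days = 28 h
aquarium heater: 0.2 kW × 28 h = 5.6 kWh
clothes iron: 1.67 kW × 26 h = 43.42 kWh
halogen floor lamp: Runtime = 10 h/day × 31 days = 310 h
halogen floor lamp: 0.16 kW × 310 h = 49.6 kWh
ceiling fan: Runtime = 40 min × 7 = 280 min = 4.666666… h
ceiling fan: 0.05 kW × 4.666666… h = 0.233333… kWh
Total energy = 98.853333… kWh
Cost = 98.853333… × $0.17 = $16.81

$16.81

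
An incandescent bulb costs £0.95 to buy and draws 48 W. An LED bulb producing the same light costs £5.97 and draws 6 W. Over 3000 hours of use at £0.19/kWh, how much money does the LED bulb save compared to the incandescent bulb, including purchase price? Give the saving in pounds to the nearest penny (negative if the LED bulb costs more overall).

incandescent bulb: £0.95 + (48/1000) kW × 3000 h × £0.19 = £0.95 + £27.36 = £28.31
LED bulb: £5.97 + (6/1000) kW × 3000 h × £0.19 = £5.97 + £3.42 = £9.39
Saving = £28.31 − £9.39 = £18.92

£18.92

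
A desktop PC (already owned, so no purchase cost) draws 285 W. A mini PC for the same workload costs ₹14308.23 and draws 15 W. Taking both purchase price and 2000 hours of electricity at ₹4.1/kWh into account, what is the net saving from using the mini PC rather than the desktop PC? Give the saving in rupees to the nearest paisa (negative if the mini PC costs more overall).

-₹12094.23

desktop PC: ₹0.00 + (285/1000) kW × 2000 h × ₹4.1 = ₹0.00 + ₹2337 = ₹2337
mini PC: ₹14308.23 + (15/1000) kW × 2000 h × ₹4.1 = ₹14308.23 + ₹123 = ₹14431.23
Saving = ₹2337 − ₹14431.23 = −₹12094.23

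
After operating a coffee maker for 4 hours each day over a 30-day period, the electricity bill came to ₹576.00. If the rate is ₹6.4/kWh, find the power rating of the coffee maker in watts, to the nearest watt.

Energy = ₹576.00 ÷ ₹6.4/kWh = 90 kWh
Runtime = 4 h/day × 30 days = 120 h
Power = 90 kWh ÷ 120 h = 0.75 kW = 750 W

750 W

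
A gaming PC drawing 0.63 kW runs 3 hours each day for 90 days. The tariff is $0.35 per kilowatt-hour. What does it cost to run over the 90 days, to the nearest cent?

$59.54

Runtime = 3 h/day × 90 days = 270 h
Energy = 0.63 kW × 270 h = 170.1 kWh
Cost = 170.1 kWh × $0.35/kWh = $59.54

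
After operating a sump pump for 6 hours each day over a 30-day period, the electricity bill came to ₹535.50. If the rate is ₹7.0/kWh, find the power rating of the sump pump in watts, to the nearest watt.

425 W

Energy = ₹535.50 ÷ ₹7.0/kWh = 76.5 kWh
Runtime = 6 h/day × 30 days = 180 h
Power = 76.5 kWh ÷ 180 h = 0.425 kW = 425 W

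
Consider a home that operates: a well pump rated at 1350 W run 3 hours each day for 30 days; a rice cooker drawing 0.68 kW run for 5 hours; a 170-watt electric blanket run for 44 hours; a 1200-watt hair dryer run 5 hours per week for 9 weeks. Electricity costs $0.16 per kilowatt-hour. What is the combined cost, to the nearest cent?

well pump: Runtime = 3 h/day × 30 days = 90 h
well pump: 1.35 kW × 90 h = 121.5 kWh
rice cooker: 0.68 kW × 5 h = 3.4 kWh
electric blanket: 0.17 kW × 44 h = 7.48 kWh
hair dryer: Runtime = 5 h/week × 9 weeks = 45 h
hair dryer: 1.2 kW × 45 h = 54 kWh
Total energy = 186.38 kWh
Cost = 186.38 × $0.16 = $29.82

$29.82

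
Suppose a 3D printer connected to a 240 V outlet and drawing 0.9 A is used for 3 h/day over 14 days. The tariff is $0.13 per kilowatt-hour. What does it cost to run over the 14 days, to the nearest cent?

Power = 0.9 A × 240 V = 216 W = 0.216 kW
Runtime = 3 h/day × 14 days = 42 h
Energy = 0.216 kW × 42 h = 9.072 kWh
Cost = 9.072 kWh × $0.13/kWh = $1.18

$1.18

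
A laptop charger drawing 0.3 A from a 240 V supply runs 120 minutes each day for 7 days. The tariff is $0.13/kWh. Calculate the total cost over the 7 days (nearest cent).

Power = 0.3 A × 240 V = 72 W = 0.072 kW
Runtime = 120 min × 7 = 840 min = 14 h
Energy = 0.072 kW × 14 h = 1.008 kWh
Cost = 1.008 kWh × $0.13/kWh = $0.13

$0.13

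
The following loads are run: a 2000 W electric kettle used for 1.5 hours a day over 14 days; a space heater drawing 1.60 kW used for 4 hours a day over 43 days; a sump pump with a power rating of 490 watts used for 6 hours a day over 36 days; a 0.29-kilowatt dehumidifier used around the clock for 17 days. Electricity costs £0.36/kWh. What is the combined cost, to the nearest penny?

£194.89

electric kettle: Runtime = 1.5 h/day × 14 days = 21 h
electric kettle: 2 kW × 21 h = 42 kWh
space heater: Runtime = 4 h/day × 43 days = 172 h
space heater: 1.6 kW × 172 h = 275.2 kWh
sump pump: Runtime = 6 h/day × 36 days = 216 h
sump pump: 0.49 kW × 216 h = 105.84 kWh
dehumidifier: Runtime = 24 h × 17 = 408 h
dehumidifier: 0.29 kW × 408 h = 118.32 kWh
Total energy = 541.36 kWh
Cost = 541.36 × £0.36 = £194.89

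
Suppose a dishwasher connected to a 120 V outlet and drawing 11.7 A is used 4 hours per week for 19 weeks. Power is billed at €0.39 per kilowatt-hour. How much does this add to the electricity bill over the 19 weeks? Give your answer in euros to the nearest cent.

Power = 11.7 A × 120 V = 1404 W = 1.404 kW
Runtime = 4 h/week × 19 weeks = 76 h
Energy = 1.404 kW × 76 h = 106.704 kWh
Cost = 106.704 kWh × €0.39/kWh = €41.61

€41.61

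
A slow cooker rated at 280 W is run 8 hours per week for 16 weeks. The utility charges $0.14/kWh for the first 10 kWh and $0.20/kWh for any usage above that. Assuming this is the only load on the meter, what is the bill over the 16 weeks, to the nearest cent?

Runtime = 8 h/week × 16 weeks = 128 h
Energy = 0.28 kW × 128 h = 35.84 kWh
Tier 1 (0–10 kWh): 10 × $0.14 = $1.4
Above 10 kWh: 25.84 × $0.20 = $5.168
Bill = $6.57

$6.57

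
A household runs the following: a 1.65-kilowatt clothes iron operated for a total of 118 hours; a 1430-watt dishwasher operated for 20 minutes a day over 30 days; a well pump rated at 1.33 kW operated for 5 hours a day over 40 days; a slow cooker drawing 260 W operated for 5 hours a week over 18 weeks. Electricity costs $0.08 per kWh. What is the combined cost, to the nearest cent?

clothes iron: 1.65 kW × 118 h = 194.7 kWh
dishwasher: Runtime = 20 min × 30 = 600 min = 10 h
dishwasher: 1.43 kW × 10 h = 14.3 kWh
well pump: Runtime = 5 h/day × 40 days = 200 h
well pump: 1.33 kW × 200 h = 266 kWh
slow cooker: Runtime = 5 h/week × 18 weeks = 90 h
slow cooker: 0.26 kW × 90 h = 23.4 kWh
Total energy = 498.4 kWh
Cost = 498.4 × $0.08 = $39.87

$39.87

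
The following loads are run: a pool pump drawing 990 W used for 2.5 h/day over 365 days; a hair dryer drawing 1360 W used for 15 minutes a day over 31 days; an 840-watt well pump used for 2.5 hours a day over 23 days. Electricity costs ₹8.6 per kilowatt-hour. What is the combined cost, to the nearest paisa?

pool pump: Runtime = 2.5 h/day × 365 days = 912.5 h
pool pump: 0.99 kW × 912.5 h = 903.375 kWh
hair dryer: Runtime = 15 min × 31 = 465 min = 7.75 h
hair dryer: 1.36 kW × 7.75 h = 10.54 kWh
well pump: Runtime = 2.5 h/day × 23 days = 57.5 h
well pump: 0.84 kW × 57.5 h = 48.3 kWh
Total energy = 962.215 kWh
Cost = 962.215 × ₹8.6 = ₹8275.05

₹8275.05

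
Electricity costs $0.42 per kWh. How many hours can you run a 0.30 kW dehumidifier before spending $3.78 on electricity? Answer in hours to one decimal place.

Energy available = $3.78 ÷ $0.42/kWh = 9 kWh
Hours = 9 kWh ÷ 0.3 kW = 30.0 h

30.0 h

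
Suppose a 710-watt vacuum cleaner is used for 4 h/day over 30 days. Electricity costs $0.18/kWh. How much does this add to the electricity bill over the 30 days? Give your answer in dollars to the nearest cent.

$15.34

Runtime = 4 h/day × 30 days = 120 h
Energy = 0.71 kW × 120 h = 85.2 kWh
Cost = 85.2 kWh × $0.18/kWh = $15.34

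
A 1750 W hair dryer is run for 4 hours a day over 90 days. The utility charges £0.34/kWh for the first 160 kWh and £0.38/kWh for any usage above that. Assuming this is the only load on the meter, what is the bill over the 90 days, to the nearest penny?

Runtime = 4 h/day × 90 days = 360 h
Energy = 1.75 kW × 360 h = 630 kWh
Tier 1 (0–160 kWh): 160 × £0.34 = £54.4
Above 160 kWh: 470 × £0.38 = £178.6
Bill = £233.00

£233.00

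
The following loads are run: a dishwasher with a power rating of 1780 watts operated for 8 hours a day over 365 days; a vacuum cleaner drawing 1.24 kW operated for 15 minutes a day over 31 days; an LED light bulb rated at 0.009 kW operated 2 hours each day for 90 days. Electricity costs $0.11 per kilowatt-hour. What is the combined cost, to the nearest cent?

$572.97

dishwasher: Runtime = 8 h/day × 365 days = 2920 h
dishwasher: 1.78 kW × 2920 h = 5197.6 kWh
vacuum cleaner: Runtime = 15 min × 31 = 465 min = 7.75 h
vacuum cleaner: 1.24 kW × 7.75 h = 9.61 kWh
LED light bulb: Runtime = 2 h/day × 90 days = 180 h
LED light bulb: 0.009 kW × 180 h = 1.62 kWh
Total energy = 5208.83 kWh
Cost = 5208.83 × $0.11 = $572.97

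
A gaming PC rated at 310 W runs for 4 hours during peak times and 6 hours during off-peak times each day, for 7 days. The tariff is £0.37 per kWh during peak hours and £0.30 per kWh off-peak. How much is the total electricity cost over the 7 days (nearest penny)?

£7.12

Peak energy = 0.31 kW × 4 h × 7 = 8.68 kWh
Off-peak energy = 0.31 kW × 6 h × 7 = 13.02 kWh
Cost = 8.68 × £0.37 + 13.02 × £0.30 = £3.2116 + £3.906 = £7.12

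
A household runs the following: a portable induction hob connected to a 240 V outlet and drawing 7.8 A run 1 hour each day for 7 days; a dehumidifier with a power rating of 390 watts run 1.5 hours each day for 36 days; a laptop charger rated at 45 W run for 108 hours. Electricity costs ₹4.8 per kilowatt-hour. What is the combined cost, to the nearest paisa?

₹187.32

portable induction hob: Power = 7.8 A × 240 V = 1872 W = 1.872 kW
portable induction hob: Runtime = 1 h/day × 7 days = 7 h
portable induction hob: 1.872 kW × 7 h = 13.104 kWh
dehumidifier: Runtime = 1.5 h/day × 36 days = 54 h
dehumidifier: 0.39 kW × 54 h = 21.06 kWh
laptop charger: 0.045 kW × 108 h = 4.86 kWh
Total energy = 39.024 kWh
Cost = 39.024 × ₹4.8 = ₹187.32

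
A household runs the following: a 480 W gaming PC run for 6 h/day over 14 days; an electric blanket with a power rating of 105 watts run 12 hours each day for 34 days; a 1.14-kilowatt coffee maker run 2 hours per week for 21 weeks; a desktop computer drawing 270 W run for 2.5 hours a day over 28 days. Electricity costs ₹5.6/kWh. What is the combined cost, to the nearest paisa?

₹839.66

gaming PC: Runtime = 6 h/day × 14 days = 84 h
gaming PC: 0.48 kW × 84 h = 40.32 kWh
electric blanket: Runtime = 12 h/day × 34 days = 408 h
electric blanket: 0.105 kW × 408 h = 42.84 kWh
coffee maker: Runtime = 2 h/week × 21 weeks = 42 h
coffee maker: 1.14 kW × 42 h = 47.88 kWh
desktop computer: Runtime = 2.5 h/day × 28 days = 70 h
desktop computer: 0.27 kW × 70 h = 18.9 kWh
Total energy = 149.94 kWh
Cost = 149.94 × ₹5.6 = ₹839.66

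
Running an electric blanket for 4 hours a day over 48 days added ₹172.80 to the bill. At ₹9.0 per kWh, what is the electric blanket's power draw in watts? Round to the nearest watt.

100 W

Energy = ₹172.80 ÷ ₹9.0/kWh = 19.2 kWh
Runtime = 4 h/day × 48 days = 192 h
Power = 19.2 kWh ÷ 192 h = 0.1 kW = 100 W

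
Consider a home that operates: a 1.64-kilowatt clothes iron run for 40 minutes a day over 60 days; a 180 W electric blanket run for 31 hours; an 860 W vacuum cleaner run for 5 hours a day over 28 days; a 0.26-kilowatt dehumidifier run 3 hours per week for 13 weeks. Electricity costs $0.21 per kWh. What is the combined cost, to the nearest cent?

$42.36

clothes iron: Runtime = 40 min × 60 = 2400 min = 40 h
clothes iron: 1.64 kW × 40 h = 65.6 kWh
electric blanket: 0.18 kW × 31 h = 5.58 kWh
vacuum cleaner: Runtime = 5 h/day × 28 days = 140 h
vacuum cleaner: 0.86 kW × 140 h = 120.4 kWh
dehumidifier: Runtime = 3 h/week × 13 weeks = 39 h
dehumidifier: 0.26 kW × 39 h = 10.14 kWh
Total energy = 201.72 kWh
Cost = 201.72 × $0.21 = $42.36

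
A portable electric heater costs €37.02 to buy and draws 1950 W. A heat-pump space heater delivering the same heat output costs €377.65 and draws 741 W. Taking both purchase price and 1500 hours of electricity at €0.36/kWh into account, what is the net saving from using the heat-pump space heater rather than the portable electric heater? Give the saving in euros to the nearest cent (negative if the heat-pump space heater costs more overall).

portable electric heater: €37.02 + (1950/1000) kW × 1500 h × €0.36 = €37.02 + €1053 = €1090.02
heat-pump space heater: €377.65 + (741/1000) kW × 1500 h × €0.36 = €377.65 + €400.14 = €777.79
Saving = €1090.02 − €777.79 = €312.23

€312.23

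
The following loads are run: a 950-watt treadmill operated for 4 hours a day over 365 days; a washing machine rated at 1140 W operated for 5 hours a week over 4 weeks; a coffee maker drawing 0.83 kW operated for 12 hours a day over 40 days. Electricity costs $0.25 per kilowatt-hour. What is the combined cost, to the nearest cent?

treadmill: Runtime = 4 h/day × 365 days = 1460 h
treadmill: 0.95 kW × 1460 h = 1387 kWh
washing machine: Runtime = 5 h/week × 4 weeks = 20 h
washing machine: 1.14 kW × 20 h = 22.8 kWh
coffee maker: Runtime = 12 h/day × 40 days = 480 h
coffee maker: 0.83 kW × 480 h = 398.4 kWh
Total energy = 1808.2 kWh
Cost = 1808.2 × $0.25 = $452.05

$452.05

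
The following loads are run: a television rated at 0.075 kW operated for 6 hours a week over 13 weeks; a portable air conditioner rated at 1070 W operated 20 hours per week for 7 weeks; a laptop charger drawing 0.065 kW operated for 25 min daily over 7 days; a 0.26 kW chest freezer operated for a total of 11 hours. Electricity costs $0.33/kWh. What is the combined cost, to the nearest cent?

$52.37

television: Runtime = 6 h/week × 13 weeks = 78 h
television: 0.075 kW × 78 h = 5.85 kWh
portable air conditioner: Runtime = 20 h/week × 7 weeks = 140 h
portable air conditioner: 1.07 kW × 140 h = 149.8 kWh
laptop charger: Runtime = 25 min × 7 = 175 min = 2.916666… h
laptop charger: 0.065 kW × 2.916666… h = 0.189583… kWh
chest freezer: 0.26 kW × 11 h = 2.86 kWh
Total energy = 158.699583… kWh
Cost = 158.699583… × $0.33 = $52.37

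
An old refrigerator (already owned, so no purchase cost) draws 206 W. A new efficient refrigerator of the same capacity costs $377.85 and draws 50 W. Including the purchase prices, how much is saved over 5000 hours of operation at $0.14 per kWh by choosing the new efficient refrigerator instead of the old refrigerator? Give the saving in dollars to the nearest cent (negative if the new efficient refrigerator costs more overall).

old refrigerator: $0.00 + (206/1000) kW × 5000 h × $0.14 = $0.00 + $144.2 = $144.2
new efficient refrigerator: $377.85 + (50/1000) kW × 5000 h × $0.14 = $377.85 + $35 = $412.85
Saving = $144.2 − $412.85 = −$268.65

-$268.65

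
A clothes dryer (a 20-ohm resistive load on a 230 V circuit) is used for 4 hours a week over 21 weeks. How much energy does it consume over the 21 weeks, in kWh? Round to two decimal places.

Power = V²/R = 230²/20 = 2645 W = 2.645 kW
Runtime = 4 h/week × 21 weeks = 84 h
Energy = 2.645 kW × 84 h = 222.18 kWh

222.18 kWh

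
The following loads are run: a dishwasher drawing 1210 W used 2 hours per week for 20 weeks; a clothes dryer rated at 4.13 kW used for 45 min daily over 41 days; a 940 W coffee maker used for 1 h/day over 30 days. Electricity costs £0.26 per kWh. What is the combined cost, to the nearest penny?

dishwasher: Runtime = 2 h/week × 20 weeks = 40 h
dishwasher: 1.21 kW × 40 h = 48.4 kWh
clothes dryer: Runtime = 45 min × 41 = 1845 min = 30.75 h
clothes dryer: 4.13 kW × 30.75 h = 126.9975 kWh
coffee maker: Runtime = 1 h/day × 30 days = 30 h
coffee maker: 0.94 kW × 30 h = 28.2 kWh
Total energy = 203.5975 kWh
Cost = 203.5975 × £0.26 = £52.94

£52.94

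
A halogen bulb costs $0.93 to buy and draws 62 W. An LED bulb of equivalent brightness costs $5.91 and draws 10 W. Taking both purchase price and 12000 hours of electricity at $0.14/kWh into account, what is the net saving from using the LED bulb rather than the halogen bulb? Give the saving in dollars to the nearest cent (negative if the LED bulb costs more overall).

halogen bulb: $0.93 + (62/1000) kW × 12000 h × $0.14 = $0.93 + $104.16 = $105.09
LED bulb: $5.91 + (10/1000) kW × 12000 h × $0.14 = $5.91 + $16.8 = $22.71
Saving = $105.09 − $22.71 = $82.38

$82.38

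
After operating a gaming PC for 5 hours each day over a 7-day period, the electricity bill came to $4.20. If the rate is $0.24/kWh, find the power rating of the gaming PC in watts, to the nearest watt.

500 W

Energy = $4.20 ÷ $0.24/kWh = 17.5 kWh
Runtime = 5 h/day × 7 days = 35 h
Power = 17.5 kWh ÷ 35 h = 0.5 kW = 500 W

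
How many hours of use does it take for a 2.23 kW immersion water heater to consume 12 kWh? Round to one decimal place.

5.4 h

Hours = 12 kWh ÷ 2.23 kW = 5.4 h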